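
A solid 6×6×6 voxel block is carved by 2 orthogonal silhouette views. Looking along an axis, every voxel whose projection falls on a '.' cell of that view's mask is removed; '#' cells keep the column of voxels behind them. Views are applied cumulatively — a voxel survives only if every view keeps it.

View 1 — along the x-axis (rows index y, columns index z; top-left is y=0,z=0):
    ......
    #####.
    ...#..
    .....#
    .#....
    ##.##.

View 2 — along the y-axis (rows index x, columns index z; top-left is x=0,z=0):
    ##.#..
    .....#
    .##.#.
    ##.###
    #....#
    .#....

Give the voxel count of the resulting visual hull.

full grid |V| = 216
carve view 1 (along x, YZ-mask fill 12/36): 72 voxels remain
carve view 2 (along y, XZ-mask fill 15/36): 32 voxels remain

remaining voxels: 32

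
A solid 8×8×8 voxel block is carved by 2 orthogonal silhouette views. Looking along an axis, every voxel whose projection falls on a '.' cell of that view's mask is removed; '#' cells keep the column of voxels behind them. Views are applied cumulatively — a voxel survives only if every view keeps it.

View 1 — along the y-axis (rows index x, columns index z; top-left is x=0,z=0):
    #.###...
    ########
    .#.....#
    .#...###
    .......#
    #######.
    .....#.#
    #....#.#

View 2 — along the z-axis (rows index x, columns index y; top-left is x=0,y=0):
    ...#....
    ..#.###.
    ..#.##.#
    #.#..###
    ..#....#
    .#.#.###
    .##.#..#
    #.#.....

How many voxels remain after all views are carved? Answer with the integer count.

115 voxels

full grid |V| = 512
V1 y: intersect with XZ mask (31 set) -- 248 left
V2 z: intersect with XY mask (27 set) -- 115 left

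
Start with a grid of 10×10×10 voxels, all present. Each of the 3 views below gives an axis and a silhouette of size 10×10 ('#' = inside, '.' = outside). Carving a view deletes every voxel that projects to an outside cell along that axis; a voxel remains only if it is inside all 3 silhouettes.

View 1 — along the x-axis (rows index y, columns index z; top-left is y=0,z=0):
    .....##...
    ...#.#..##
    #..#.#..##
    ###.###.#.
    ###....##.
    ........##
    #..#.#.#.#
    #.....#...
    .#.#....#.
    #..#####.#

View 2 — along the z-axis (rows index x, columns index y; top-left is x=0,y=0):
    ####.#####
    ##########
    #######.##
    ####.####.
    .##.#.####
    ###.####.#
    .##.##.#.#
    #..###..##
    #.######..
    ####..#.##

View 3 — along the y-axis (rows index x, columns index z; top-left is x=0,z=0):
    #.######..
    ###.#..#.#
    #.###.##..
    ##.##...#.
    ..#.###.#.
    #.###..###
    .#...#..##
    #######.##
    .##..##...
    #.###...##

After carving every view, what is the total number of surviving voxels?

remaining voxels: 184

start: 10×10×10 = 1000 voxels
carve view 1 (along x, YZ-mask fill 42/100): 420 voxels remain
carve view 2 (along z, XY-mask fill 77/100): 324 voxels remain
carve view 3 (along y, XZ-mask fill 59/100): 184 voxels remain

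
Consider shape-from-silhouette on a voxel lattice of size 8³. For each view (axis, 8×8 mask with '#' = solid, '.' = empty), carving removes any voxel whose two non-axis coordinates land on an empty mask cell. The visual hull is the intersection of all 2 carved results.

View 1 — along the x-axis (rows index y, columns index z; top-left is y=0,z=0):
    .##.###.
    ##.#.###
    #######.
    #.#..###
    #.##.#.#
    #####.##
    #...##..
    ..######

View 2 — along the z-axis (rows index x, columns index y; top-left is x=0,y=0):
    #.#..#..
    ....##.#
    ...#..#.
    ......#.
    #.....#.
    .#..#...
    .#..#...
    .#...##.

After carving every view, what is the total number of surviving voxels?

start: 8×8×8 = 512 voxels
  1. axis=0 (YZ plane), |mask|=44  ⇒  voxels=352
  2. axis=2 (XY plane), |mask|=18  ⇒  voxels=94

voxel count = 94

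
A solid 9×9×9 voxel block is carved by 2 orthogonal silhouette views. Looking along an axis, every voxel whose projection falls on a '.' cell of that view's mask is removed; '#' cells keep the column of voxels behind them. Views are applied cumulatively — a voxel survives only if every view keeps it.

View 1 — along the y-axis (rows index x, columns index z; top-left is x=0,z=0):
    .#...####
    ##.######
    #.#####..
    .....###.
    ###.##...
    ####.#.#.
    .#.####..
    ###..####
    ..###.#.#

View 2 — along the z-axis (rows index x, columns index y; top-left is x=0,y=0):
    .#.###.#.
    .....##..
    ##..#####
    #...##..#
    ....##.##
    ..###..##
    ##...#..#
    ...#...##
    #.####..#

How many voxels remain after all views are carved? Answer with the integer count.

voxel count = 216

before carving: 729 voxels (9×9×9)
[1] y-view keeps 50 columns → grid now 450
[2] z-view keeps 40 columns → grid now 216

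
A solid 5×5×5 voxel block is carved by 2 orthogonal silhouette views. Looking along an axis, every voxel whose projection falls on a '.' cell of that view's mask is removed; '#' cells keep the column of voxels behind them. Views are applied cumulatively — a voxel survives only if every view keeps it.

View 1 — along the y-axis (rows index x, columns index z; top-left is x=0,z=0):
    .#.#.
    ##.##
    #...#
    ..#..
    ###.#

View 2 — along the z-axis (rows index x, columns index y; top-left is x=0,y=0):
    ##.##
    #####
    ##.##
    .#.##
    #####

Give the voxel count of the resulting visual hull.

full grid |V| = 125
carve view 1 (along y, XZ-mask fill 13/25): 65 voxels remain
carve view 2 (along z, XY-mask fill 21/25): 59 voxels remain

|visual hull| = 59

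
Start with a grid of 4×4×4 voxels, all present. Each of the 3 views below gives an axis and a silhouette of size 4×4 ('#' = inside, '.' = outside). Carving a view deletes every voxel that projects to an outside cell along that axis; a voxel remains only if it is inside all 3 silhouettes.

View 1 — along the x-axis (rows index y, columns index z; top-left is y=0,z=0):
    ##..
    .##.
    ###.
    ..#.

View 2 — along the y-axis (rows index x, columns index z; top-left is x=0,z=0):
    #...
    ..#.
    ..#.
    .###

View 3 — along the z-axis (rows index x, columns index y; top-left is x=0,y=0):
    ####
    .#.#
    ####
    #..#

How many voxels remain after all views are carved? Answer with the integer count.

full grid |V| = 64
  1. axis=0 (YZ plane), |mask|=8  ⇒  voxels=32
  2. axis=1 (XZ plane), |mask|=6  ⇒  voxels=14
  3. axis=2 (XY plane), |mask|=12  ⇒  voxels=9

9 voxels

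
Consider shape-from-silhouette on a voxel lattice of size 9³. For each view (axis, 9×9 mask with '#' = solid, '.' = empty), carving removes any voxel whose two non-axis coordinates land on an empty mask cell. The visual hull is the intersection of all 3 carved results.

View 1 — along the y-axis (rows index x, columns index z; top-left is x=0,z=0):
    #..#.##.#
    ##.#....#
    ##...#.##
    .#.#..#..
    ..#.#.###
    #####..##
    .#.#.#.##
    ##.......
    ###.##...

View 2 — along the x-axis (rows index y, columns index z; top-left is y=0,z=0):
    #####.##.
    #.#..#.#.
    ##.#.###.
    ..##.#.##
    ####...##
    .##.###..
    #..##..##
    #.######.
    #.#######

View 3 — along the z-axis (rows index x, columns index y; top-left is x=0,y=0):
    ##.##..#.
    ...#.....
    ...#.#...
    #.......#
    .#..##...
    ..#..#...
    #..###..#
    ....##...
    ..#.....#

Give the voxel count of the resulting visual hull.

remaining voxels: 69

full grid |V| = 729
[1] y-view keeps 41 columns → grid now 369
[2] x-view keeps 53 columns → grid now 236
[3] z-view keeps 24 columns → grid now 69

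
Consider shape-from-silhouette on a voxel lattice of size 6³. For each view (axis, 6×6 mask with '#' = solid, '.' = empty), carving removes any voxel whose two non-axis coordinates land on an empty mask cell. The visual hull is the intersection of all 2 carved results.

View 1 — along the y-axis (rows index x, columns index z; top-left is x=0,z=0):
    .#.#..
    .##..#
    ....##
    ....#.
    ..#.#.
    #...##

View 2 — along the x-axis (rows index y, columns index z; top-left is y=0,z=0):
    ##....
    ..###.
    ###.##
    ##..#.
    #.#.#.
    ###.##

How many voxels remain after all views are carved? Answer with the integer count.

remaining voxels: 48

start: 6×6×6 = 216 voxels
step 1: project along y, AND mask (13/36) → |grid| = 78
step 2: project along x, AND mask (21/36) → |grid| = 48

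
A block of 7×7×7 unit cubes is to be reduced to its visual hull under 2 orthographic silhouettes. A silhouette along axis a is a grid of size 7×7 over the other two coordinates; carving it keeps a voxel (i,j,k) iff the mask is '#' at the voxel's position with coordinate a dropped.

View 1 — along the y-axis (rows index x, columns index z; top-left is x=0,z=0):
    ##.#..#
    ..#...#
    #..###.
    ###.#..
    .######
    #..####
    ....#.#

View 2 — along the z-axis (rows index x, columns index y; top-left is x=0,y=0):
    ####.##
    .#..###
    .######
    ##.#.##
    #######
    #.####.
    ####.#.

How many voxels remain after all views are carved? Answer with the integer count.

|visual hull| = 153

start: 7×7×7 = 343 voxels
step 1: project along y, AND mask (27/49) → |grid| = 189
step 2: project along z, AND mask (38/49) → |grid| = 153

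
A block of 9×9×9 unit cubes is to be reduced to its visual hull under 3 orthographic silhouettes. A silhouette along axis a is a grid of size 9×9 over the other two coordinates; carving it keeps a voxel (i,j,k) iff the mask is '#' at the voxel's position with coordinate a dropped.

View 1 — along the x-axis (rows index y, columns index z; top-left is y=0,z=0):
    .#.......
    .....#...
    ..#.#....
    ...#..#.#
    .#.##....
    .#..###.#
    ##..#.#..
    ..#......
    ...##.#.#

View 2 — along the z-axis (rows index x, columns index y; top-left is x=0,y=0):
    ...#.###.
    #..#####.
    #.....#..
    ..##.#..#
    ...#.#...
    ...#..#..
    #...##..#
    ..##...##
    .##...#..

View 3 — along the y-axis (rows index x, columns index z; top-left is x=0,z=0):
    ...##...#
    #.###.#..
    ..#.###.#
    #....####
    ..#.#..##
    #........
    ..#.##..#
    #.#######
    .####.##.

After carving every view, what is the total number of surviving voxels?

voxel count = 49

start: 9×9×9 = 729 voxels
after view 1 [x-axis, 24 of 81 cells solid] → remaining = 216
after view 2 [z-axis, 31 of 81 cells solid] → remaining = 94
after view 3 [y-axis, 41 of 81 cells solid] → remaining = 49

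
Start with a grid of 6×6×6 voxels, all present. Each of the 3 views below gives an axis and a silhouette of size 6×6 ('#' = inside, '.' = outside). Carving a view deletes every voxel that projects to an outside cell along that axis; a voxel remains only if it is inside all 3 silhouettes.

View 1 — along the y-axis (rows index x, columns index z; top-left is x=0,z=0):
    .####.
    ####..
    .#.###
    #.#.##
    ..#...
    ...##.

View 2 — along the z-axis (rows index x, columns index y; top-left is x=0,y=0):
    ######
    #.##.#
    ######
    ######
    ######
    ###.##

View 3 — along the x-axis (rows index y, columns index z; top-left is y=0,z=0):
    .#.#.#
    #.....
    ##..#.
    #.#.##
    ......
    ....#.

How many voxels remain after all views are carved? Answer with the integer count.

start: 6×6×6 = 216 voxels
V1 y: intersect with XZ mask (19 set) -- 114 left
V2 z: intersect with XY mask (33 set) -- 104 left
V3 x: intersect with YZ mask (12 set) -- 34 left

|visual hull| = 34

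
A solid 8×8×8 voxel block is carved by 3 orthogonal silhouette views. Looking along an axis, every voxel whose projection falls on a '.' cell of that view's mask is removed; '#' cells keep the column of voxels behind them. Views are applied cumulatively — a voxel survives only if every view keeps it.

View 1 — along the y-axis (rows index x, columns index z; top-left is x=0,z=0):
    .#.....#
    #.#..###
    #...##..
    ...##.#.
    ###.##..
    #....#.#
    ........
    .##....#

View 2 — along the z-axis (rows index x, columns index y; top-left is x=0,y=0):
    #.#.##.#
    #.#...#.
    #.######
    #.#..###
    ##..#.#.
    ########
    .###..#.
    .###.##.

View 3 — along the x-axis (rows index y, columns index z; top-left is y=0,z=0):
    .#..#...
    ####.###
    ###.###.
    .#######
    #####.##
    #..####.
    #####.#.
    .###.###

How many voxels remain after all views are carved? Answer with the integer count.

|visual hull| = 76

initial block: 8^3 = 512
[1] y-view keeps 24 columns → grid now 192
[2] z-view keeps 41 columns → grid now 120
[3] x-view keeps 46 columns → grid now 76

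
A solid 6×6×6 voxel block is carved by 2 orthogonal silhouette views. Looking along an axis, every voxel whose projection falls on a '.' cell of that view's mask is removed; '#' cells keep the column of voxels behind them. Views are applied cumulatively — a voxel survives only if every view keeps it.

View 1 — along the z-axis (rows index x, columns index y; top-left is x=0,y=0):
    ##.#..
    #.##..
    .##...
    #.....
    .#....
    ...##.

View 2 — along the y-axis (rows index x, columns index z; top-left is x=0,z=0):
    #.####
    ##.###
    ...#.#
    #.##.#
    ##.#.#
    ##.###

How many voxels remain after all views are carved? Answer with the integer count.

|visual hull| = 52

initial block: 6^3 = 216
after view 1 [z-axis, 12 of 36 cells solid] → remaining = 72
after view 2 [y-axis, 25 of 36 cells solid] → remaining = 52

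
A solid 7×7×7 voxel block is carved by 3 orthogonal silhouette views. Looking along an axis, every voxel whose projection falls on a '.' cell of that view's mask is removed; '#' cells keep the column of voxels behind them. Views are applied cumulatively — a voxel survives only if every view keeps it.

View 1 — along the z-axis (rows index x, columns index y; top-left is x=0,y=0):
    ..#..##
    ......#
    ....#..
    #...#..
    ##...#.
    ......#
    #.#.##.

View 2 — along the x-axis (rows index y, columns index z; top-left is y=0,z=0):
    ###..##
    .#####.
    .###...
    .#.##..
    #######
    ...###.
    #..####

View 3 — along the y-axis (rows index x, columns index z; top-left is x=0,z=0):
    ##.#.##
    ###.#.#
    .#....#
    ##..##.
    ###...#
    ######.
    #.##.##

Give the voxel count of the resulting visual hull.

full grid |V| = 343
[1] z-view keeps 15 columns → grid now 105
[2] x-view keeps 31 columns → grid now 71
[3] y-view keeps 31 columns → grid now 43

remaining voxels: 43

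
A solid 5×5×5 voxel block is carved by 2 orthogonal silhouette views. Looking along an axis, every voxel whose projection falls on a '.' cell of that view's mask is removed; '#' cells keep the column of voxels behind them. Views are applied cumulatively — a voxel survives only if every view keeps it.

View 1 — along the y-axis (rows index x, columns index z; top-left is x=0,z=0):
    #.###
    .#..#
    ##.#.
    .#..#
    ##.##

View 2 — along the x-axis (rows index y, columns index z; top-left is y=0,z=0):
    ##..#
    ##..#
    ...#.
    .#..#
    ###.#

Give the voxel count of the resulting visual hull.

45 voxels

before carving: 125 voxels (5×5×5)
V1 y: intersect with XZ mask (15 set) -- 75 left
V2 x: intersect with YZ mask (13 set) -- 45 left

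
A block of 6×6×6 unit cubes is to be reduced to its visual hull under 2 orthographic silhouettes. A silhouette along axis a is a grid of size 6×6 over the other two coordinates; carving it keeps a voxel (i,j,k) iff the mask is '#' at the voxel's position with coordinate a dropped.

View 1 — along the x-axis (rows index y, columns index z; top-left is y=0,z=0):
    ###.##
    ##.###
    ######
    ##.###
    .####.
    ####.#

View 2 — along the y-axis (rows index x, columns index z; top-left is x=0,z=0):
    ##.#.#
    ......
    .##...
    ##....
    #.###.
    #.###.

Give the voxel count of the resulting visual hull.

voxel count = 80

initial block: 6^3 = 216
[1] x-view keeps 30 columns → grid now 180
[2] y-view keeps 16 columns → grid now 80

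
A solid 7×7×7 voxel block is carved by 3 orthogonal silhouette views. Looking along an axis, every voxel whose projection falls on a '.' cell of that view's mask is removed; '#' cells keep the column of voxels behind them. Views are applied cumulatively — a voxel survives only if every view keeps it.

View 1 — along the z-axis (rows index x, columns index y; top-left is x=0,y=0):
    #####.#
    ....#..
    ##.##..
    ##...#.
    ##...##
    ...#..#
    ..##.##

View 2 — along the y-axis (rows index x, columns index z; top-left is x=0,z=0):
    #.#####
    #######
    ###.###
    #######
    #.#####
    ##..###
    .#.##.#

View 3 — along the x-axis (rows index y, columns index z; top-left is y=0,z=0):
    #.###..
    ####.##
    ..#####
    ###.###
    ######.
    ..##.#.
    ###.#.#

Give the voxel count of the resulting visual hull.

|visual hull| = 101

full grid |V| = 343
carve view 1 (along z, XY-mask fill 24/49): 168 voxels remain
carve view 2 (along y, XZ-mask fill 41/49): 138 voxels remain
carve view 3 (along x, YZ-mask fill 35/49): 101 voxels remain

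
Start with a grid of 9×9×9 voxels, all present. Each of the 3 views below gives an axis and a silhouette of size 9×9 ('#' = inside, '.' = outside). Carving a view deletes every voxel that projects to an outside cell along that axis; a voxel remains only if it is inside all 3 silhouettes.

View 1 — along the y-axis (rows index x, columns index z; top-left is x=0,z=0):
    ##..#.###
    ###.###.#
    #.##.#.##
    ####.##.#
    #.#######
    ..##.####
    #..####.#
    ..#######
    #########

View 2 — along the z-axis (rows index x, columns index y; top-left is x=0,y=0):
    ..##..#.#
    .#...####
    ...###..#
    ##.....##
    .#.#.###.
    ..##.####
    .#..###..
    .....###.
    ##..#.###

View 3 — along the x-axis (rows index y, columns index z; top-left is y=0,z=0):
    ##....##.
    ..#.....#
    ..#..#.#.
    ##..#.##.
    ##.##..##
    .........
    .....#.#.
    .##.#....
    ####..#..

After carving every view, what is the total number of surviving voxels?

|visual hull| = 94

full grid |V| = 729
  1. axis=1 (XZ plane), |mask|=62  ⇒  voxels=558
  2. axis=2 (XY plane), |mask|=41  ⇒  voxels=286
  3. axis=0 (YZ plane), |mask|=30  ⇒  voxels=94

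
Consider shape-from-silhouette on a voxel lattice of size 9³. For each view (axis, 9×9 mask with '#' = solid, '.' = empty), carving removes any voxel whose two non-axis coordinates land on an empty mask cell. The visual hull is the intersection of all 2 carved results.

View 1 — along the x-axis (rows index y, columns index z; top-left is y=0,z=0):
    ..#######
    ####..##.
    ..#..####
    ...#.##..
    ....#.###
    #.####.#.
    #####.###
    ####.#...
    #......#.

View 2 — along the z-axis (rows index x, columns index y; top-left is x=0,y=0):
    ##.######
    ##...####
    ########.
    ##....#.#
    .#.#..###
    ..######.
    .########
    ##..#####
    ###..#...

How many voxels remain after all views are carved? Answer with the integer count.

|visual hull| = 298

initial block: 9^3 = 729
V1 x: intersect with YZ mask (46 set) -- 414 left
V2 z: intersect with XY mask (56 set) -- 298 left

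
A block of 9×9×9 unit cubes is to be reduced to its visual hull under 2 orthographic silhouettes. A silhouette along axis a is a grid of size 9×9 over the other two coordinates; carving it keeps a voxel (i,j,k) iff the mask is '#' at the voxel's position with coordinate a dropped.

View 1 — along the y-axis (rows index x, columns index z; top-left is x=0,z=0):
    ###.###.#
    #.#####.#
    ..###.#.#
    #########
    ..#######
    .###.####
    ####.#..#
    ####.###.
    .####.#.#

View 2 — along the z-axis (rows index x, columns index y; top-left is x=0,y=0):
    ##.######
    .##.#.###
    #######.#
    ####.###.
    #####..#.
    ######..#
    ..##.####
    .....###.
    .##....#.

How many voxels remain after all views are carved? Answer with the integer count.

start: 9×9×9 = 729 voxels
step 1: project along y, AND mask (61/81) → |grid| = 549
step 2: project along z, AND mask (54/81) → |grid| = 367

remaining voxels: 367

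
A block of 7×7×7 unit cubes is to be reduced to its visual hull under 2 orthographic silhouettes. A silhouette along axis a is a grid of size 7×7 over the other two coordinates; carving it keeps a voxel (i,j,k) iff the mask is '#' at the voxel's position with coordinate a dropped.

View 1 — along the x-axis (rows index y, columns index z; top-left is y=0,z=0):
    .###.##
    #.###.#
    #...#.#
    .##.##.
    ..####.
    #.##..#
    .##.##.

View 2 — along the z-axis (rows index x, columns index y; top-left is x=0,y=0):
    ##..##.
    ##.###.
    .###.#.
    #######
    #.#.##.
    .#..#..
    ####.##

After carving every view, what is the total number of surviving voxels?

full grid |V| = 343
[1] x-view keeps 29 columns → grid now 203
[2] z-view keeps 32 columns → grid now 135

remaining voxels: 135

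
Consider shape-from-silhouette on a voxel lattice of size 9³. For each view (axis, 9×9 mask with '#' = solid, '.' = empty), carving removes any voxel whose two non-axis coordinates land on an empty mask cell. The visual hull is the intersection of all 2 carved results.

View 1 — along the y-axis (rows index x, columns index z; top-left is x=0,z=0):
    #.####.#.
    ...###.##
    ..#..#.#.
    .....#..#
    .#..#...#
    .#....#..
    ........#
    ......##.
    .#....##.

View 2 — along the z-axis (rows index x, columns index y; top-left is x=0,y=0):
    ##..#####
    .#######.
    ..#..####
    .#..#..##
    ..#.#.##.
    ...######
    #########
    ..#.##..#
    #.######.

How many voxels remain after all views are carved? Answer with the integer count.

|visual hull| = 162

before carving: 729 voxels (9×9×9)
carve view 1 (along y, XZ-mask fill 27/81): 243 voxels remain
carve view 2 (along z, XY-mask fill 53/81): 162 voxels remain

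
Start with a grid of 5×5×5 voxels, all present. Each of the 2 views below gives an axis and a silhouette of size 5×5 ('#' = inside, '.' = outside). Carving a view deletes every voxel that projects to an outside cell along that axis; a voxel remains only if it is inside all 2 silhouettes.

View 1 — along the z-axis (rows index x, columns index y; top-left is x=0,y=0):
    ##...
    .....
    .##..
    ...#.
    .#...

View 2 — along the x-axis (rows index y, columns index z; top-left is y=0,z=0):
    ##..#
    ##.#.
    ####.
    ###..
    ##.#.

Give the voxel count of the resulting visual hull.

voxel count = 19

full grid |V| = 125
  1. axis=2 (XY plane), |mask|=6  ⇒  voxels=30
  2. axis=0 (YZ plane), |mask|=16  ⇒  voxels=19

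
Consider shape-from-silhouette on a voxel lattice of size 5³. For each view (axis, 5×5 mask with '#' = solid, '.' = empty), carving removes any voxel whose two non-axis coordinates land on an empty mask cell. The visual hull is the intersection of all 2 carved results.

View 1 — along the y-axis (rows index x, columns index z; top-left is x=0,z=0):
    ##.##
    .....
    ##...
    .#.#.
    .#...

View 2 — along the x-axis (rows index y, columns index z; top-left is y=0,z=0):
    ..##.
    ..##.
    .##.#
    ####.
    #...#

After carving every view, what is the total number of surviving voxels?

before carving: 125 voxels (5×5×5)
carve view 1 (along y, XZ-mask fill 9/25): 45 voxels remain
carve view 2 (along x, YZ-mask fill 13/25): 20 voxels remain

remaining voxels: 20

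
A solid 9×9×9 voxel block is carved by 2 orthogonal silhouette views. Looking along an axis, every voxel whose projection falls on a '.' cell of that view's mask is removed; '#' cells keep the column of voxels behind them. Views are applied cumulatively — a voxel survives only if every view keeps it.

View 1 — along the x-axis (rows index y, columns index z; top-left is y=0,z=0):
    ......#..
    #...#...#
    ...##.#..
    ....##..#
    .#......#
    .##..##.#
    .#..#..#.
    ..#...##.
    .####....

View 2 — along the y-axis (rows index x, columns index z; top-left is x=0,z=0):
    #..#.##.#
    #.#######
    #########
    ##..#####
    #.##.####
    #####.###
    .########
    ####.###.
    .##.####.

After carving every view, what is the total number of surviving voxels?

before carving: 729 voxels (9×9×9)
carve view 1 (along x, YZ-mask fill 27/81): 243 voxels remain
carve view 2 (along y, XZ-mask fill 65/81): 192 voxels remain

remaining voxels: 192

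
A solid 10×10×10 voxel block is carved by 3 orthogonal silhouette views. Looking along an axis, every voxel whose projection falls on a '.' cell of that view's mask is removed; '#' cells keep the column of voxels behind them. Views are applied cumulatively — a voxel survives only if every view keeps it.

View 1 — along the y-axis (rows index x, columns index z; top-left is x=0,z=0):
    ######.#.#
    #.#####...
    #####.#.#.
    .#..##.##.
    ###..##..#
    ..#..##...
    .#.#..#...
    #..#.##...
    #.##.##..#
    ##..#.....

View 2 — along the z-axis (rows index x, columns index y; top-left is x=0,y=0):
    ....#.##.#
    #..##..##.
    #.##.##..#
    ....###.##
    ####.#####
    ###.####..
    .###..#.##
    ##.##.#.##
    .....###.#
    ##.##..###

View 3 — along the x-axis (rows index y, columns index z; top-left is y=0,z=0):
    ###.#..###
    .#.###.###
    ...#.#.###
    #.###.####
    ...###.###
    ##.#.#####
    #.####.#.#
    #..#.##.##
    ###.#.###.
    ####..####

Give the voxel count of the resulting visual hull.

start: 10×10×10 = 1000 voxels
carve view 1 (along y, XZ-mask fill 51/100): 510 voxels remain
carve view 2 (along z, XY-mask fill 60/100): 295 voxels remain
carve view 3 (along x, YZ-mask fill 69/100): 193 voxels remain

|visual hull| = 193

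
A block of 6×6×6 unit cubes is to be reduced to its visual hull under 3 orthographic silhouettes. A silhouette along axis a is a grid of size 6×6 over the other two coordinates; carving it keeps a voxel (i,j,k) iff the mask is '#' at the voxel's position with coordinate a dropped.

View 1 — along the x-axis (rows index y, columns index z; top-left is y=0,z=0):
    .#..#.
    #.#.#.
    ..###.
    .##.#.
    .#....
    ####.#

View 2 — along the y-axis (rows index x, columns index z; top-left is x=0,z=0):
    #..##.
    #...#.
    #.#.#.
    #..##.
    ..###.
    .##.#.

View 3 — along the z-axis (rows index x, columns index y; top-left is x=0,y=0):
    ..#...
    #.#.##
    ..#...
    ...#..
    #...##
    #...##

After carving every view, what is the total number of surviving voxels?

voxel count = 16

full grid |V| = 216
after view 1 [x-axis, 17 of 36 cells solid] → remaining = 102
after view 2 [y-axis, 17 of 36 cells solid] → remaining = 54
after view 3 [z-axis, 13 of 36 cells solid] → remaining = 16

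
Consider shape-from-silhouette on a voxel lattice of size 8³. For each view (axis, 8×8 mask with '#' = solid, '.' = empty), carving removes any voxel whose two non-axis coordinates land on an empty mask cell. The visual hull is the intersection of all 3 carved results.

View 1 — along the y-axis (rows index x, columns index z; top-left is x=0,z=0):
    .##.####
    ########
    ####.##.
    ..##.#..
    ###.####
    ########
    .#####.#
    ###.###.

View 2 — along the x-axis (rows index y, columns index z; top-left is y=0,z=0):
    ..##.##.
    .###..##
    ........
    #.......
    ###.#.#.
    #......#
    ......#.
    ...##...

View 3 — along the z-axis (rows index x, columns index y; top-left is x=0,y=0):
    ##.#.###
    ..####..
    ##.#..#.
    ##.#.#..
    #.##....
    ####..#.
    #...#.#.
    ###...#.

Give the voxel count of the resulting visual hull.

61 voxels

full grid |V| = 512
step 1: project along y, AND mask (50/64) → |grid| = 400
step 2: project along x, AND mask (20/64) → |grid| = 122
step 3: project along z, AND mask (33/64) → |grid| = 61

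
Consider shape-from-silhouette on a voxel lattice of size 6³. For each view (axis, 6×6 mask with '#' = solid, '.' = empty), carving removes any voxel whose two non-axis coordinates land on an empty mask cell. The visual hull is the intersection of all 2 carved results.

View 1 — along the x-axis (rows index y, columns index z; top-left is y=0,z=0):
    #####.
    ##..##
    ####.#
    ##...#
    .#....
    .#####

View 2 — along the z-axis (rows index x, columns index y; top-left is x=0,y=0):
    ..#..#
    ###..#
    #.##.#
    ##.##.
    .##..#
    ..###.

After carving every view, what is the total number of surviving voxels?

voxel count = 83

full grid |V| = 216
  1. axis=0 (YZ plane), |mask|=23  ⇒  voxels=138
  2. axis=2 (XY plane), |mask|=20  ⇒  voxels=83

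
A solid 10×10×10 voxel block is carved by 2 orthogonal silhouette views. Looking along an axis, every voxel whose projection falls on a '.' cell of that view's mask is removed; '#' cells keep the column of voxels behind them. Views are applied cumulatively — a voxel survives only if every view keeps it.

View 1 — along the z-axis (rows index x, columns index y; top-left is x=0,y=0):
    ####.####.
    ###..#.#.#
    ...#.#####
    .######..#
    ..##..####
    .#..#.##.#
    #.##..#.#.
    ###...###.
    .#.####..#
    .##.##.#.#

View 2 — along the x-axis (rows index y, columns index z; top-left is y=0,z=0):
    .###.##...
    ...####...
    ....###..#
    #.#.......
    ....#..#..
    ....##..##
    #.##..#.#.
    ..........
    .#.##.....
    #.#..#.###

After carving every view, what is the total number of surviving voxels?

full grid |V| = 1000
  1. axis=2 (XY plane), |mask|=61  ⇒  voxels=610
  2. axis=0 (YZ plane), |mask|=35  ⇒  voxels=217

217 voxels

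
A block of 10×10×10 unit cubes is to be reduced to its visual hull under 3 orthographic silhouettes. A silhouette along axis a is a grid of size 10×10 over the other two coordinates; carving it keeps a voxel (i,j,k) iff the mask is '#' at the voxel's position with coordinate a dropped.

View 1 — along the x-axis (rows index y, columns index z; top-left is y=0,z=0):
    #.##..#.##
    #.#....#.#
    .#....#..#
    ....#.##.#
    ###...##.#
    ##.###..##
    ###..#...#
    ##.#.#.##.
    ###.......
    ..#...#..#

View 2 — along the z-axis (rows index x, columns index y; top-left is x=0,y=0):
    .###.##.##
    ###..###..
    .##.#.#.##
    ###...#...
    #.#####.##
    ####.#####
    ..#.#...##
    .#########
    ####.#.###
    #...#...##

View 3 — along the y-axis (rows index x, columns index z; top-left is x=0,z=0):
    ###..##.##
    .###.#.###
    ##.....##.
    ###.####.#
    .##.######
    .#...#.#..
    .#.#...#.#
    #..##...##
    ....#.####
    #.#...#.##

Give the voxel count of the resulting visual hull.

remaining voxels: 172

full grid |V| = 1000
step 1: project along x, AND mask (47/100) → |grid| = 470
step 2: project along z, AND mask (65/100) → |grid| = 290
step 3: project along y, AND mask (56/100) → |grid| = 172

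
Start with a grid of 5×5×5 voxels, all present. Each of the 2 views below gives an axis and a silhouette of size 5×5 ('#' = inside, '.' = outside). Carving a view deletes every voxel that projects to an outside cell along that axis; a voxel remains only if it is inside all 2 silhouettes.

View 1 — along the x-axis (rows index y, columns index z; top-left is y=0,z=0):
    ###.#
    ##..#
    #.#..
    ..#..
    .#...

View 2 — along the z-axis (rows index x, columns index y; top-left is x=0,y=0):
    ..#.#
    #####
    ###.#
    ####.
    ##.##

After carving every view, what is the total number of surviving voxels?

full grid |V| = 125
[1] x-view keeps 11 columns → grid now 55
[2] z-view keeps 19 columns → grid now 43

43 voxels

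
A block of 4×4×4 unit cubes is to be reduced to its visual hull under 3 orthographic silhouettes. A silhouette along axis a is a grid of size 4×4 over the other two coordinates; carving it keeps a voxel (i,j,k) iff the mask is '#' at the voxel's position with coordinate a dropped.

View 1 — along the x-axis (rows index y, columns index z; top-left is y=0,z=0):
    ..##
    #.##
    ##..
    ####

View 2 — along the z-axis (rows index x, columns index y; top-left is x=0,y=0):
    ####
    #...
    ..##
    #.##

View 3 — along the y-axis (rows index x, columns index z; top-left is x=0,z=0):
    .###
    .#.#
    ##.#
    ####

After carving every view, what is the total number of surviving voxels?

initial block: 4^3 = 64
step 1: project along x, AND mask (11/16) → |grid| = 44
step 2: project along z, AND mask (10/16) → |grid| = 27
step 3: project along y, AND mask (12/16) → |grid| = 22

|visual hull| = 22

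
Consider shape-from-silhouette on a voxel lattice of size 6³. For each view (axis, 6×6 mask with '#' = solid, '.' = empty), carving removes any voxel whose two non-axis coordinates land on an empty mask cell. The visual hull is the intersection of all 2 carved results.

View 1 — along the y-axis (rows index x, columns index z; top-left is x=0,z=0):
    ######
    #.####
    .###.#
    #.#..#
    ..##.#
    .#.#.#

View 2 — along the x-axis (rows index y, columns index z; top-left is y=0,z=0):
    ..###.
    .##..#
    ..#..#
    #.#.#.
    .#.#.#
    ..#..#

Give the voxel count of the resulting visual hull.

remaining voxels: 72

initial block: 6^3 = 216
after view 1 [y-axis, 24 of 36 cells solid] → remaining = 144
after view 2 [x-axis, 16 of 36 cells solid] → remaining = 72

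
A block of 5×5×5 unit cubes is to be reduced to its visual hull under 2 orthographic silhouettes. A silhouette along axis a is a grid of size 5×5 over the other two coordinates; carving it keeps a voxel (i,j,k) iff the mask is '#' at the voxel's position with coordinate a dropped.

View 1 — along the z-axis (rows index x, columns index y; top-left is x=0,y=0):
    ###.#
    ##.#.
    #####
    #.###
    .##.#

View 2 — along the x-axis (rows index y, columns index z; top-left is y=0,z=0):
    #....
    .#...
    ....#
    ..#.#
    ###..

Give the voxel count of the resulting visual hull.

remaining voxels: 30

initial block: 5^3 = 125
[1] z-view keeps 19 columns → grid now 95
[2] x-view keeps 8 columns → grid now 30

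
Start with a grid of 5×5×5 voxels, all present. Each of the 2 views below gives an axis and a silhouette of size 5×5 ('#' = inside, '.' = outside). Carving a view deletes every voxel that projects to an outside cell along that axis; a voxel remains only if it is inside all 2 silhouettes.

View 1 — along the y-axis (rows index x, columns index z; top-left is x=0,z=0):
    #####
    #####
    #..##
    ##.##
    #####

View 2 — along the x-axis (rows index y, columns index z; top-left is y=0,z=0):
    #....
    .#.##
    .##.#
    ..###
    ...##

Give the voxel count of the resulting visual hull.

full grid |V| = 125
V1 y: intersect with XZ mask (22 set) -- 110 left
V2 x: intersect with YZ mask (12 set) -- 54 left

voxel count = 54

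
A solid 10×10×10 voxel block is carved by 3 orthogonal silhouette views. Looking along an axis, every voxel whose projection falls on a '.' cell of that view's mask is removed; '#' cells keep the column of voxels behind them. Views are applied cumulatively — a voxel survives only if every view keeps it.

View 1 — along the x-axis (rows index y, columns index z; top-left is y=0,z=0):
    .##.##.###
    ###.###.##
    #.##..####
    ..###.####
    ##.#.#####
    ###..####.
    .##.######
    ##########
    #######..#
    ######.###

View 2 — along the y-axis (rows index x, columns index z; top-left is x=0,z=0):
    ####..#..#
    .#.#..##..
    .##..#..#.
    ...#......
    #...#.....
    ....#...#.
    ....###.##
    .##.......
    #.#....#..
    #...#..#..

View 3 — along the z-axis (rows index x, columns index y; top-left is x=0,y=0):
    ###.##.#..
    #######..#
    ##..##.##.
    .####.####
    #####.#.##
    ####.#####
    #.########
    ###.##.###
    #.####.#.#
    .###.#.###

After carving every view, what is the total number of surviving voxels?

start: 10×10×10 = 1000 voxels
carve view 1 (along x, YZ-mask fill 79/100): 790 voxels remain
carve view 2 (along y, XZ-mask fill 32/100): 251 voxels remain
carve view 3 (along z, XY-mask fill 76/100): 189 voxels remain

remaining voxels: 189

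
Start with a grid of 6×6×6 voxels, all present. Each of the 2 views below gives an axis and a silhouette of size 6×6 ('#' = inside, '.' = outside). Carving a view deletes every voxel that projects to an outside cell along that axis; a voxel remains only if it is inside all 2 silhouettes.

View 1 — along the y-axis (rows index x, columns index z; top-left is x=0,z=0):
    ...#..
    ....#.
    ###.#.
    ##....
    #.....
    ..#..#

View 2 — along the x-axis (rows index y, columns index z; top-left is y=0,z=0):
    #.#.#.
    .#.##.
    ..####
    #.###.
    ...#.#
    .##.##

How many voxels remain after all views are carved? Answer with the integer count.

|visual hull| = 35

start: 6×6×6 = 216 voxels
V1 y: intersect with XZ mask (11 set) -- 66 left
V2 x: intersect with YZ mask (20 set) -- 35 left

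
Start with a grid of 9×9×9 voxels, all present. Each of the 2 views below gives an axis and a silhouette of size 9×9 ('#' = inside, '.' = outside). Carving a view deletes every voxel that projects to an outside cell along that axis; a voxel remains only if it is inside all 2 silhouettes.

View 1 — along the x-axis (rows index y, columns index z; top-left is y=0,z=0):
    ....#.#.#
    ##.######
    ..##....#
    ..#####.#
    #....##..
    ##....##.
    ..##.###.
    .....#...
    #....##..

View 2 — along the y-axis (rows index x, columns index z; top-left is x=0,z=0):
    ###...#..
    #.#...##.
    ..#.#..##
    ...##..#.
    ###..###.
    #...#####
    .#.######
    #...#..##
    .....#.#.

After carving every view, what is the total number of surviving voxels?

full grid |V| = 729
  1. axis=0 (YZ plane), |mask|=36  ⇒  voxels=324
  2. axis=1 (XZ plane), |mask|=40  ⇒  voxels=160

remaining voxels: 160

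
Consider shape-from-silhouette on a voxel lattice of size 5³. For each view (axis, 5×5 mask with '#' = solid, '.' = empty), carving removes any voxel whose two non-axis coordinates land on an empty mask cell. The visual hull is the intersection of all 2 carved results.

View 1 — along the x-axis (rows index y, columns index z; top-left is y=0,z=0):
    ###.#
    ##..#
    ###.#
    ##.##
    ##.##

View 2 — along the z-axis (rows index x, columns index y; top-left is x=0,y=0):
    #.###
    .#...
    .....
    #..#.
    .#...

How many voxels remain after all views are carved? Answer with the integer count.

initial block: 5^3 = 125
V1 x: intersect with YZ mask (19 set) -- 95 left
V2 z: intersect with XY mask (8 set) -- 30 left

|visual hull| = 30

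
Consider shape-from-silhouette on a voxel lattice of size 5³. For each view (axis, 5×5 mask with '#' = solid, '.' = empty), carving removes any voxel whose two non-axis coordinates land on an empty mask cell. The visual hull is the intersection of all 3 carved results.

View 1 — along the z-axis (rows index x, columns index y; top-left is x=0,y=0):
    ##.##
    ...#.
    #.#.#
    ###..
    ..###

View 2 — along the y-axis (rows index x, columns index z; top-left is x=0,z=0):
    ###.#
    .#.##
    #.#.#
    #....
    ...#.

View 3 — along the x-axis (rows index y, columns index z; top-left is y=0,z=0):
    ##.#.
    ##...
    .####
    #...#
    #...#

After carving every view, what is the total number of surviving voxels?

remaining voxels: 17

full grid |V| = 125
step 1: project along z, AND mask (14/25) → |grid| = 70
step 2: project along y, AND mask (12/25) → |grid| = 34
step 3: project along x, AND mask (13/25) → |grid| = 17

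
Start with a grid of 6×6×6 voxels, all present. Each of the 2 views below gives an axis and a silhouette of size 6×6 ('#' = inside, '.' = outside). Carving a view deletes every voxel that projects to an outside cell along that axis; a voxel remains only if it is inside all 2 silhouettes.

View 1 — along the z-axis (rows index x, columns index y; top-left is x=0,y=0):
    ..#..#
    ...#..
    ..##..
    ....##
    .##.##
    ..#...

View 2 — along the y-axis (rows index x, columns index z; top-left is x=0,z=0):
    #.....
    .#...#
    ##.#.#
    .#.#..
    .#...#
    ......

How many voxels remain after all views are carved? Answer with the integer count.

voxel count = 24

before carving: 216 voxels (6×6×6)
carve view 1 (along z, XY-mask fill 12/36): 72 voxels remain
carve view 2 (along y, XZ-mask fill 11/36): 24 voxels remain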